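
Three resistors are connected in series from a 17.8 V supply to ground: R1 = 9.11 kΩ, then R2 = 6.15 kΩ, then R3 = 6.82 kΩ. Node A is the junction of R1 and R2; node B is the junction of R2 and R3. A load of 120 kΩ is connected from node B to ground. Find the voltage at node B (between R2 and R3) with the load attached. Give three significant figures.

At node B, R3 is in parallel with the load: R3‖R_L = 6.453 kΩ.
Below node A the resistance is R2 + (R3‖R_L) = 12.60 kΩ, so V_A = 17.8 × 12.60/21.71 = 10.33 V.
Then V_B = V_A × (R3‖R_L)/(R2 + R3‖R_L) = 10.33 × 6.453/12.60 = 5.29 V.

V ≈ 5.29 V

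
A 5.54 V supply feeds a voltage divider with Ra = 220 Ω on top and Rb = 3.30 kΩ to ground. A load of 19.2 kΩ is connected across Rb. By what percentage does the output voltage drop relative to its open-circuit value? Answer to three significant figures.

The divider's output (Thévenin) resistance is Ra‖Rb = 206.2 Ω.
Fractional drop under load = R_th/(R_th + R_L) = 206.2 / (206.2 + 19200) = 0.01063.
So the output falls by 1.06 %.

1.06 %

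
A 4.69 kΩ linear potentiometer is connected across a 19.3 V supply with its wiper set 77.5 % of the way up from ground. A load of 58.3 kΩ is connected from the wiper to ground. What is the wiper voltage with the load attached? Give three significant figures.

The wiper splits the pot into (1−α)R = 1.055 kΩ above and αR = 3.635 kΩ below.
Lower section ‖ load = 3.421 kΩ.
V_wiper = 19.3 × 3.421/(1.055 + 3.421) = 14.8 V.

V ≈ 14.8 V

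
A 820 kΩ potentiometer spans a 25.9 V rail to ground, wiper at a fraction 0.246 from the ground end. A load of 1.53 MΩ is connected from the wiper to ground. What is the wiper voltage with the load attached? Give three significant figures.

The wiper splits the pot into (1−α)R = 618.3 kΩ above and αR = 201.7 kΩ below.
Lower section ‖ load = 178.2 kΩ.
V_wiper = 25.9 × 178.2/(618.3 + 178.2) = 5.80 V.

V ≈ 5.80 V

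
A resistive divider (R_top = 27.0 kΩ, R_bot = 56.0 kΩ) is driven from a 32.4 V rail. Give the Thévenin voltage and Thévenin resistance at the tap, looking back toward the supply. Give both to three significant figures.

V_th is the open-circuit tap voltage: 32.4 × 56.0/(27.0 + 56.0) = 21.9 V.
With the supply zeroed, R_top and R_bot appear in parallel from the tap: R_th = R_top‖R_bot = (27.0 × 56.0)/83.00 = 18.2 kΩ.

V_th = 21.9 V, R_th = 18.2 kΩ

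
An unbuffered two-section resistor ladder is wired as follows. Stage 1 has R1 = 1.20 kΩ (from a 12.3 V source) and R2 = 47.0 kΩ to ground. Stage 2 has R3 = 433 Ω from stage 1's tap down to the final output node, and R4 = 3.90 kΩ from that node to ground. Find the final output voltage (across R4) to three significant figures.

Stage 2 presents R3+R4 = 4333 Ω as a load on stage 1's tap.
Stage 1's lower leg becomes R2‖(R3+R4) = 3967 Ω, so V_mid = 12.3 × 3967/5167 = 9.444 V.
Stage 2 is itself unloaded: V_out = V_mid × R4/(R3+R4) = 9.444 × 3900/4333 = 8.50 V.

V_out ≈ 8.50 V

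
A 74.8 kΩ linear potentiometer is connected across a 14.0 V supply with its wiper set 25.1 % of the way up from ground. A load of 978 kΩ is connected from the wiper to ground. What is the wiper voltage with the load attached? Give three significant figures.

The wiper splits the pot into (1−α)R = 56.03 kΩ above and αR = 18.77 kΩ below.
Lower section ‖ load = 18.42 kΩ.
V_wiper = 14.0 × 18.42/(56.03 + 18.42) = 3.46 V.

V ≈ 3.46 V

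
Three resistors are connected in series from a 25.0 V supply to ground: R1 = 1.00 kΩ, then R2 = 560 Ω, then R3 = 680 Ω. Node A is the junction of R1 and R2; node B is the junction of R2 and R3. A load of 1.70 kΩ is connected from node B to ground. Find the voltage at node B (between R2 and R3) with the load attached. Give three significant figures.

At node B, R3 is in parallel with the load: R3‖R_L = 485.7 Ω.
Below node A the resistance is R2 + (R3‖R_L) = 1046 Ω, so V_A = 25.0 × 1046/2046 = 12.78 V.
Then V_B = V_A × (R3‖R_L)/(R2 + R3‖R_L) = 12.78 × 485.7/1046 = 5.94 V.

V ≈ 5.94 V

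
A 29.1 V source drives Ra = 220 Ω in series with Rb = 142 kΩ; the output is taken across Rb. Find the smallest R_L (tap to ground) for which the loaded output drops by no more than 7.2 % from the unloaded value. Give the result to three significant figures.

R_L(min) ≈ 2.83 kΩ

Output resistance R_th = Ra‖Rb = (220 × 142000)/142200 = 219.7 Ω.
The fractional drop is R_th/(R_th + R_L); requiring this ≤ 0.0720 gives R_L ≥ R_th(1/0.0720 − 1) = 219.7 × 12.89 = 2.83 kΩ.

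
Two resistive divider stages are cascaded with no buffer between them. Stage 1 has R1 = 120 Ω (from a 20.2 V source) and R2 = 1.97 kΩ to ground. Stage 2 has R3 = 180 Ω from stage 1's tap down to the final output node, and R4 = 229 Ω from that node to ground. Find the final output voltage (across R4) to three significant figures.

V_out ≈ 8.35 V

Stage 2 presents R3+R4 = 409.0 Ω as a load on stage 1's tap.
Stage 1's lower leg becomes R2‖(R3+R4) = 338.7 Ω, so V_mid = 20.2 × 338.7/458.7 = 14.92 V.
Stage 2 is itself unloaded: V_out = V_mid × R4/(R3+R4) = 14.92 × 229/409.0 = 8.35 V.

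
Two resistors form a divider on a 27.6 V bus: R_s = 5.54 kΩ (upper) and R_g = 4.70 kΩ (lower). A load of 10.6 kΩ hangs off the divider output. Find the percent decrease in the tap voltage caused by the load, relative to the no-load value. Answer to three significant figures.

The divider's output (Thévenin) resistance is R_s‖R_g = 2.543 kΩ.
Fractional drop under load = R_th/(R_th + R_L) = 2.543 / (2.543 + 10.6) = 0.1935.
So the output falls by 19.3 %.

19.3 %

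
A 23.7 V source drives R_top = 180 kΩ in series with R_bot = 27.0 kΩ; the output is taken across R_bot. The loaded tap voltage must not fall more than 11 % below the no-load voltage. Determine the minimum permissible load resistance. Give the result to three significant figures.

Output resistance R_th = R_top‖R_bot = (180 × 27.0)/207.0 = 23.48 kΩ.
The fractional drop is R_th/(R_th + R_L); requiring this ≤ 0.110 gives R_L ≥ R_th(1/0.110 − 1) = 23.48 × 8.091 = 190 kΩ.

R_L(min) ≈ 190 kΩ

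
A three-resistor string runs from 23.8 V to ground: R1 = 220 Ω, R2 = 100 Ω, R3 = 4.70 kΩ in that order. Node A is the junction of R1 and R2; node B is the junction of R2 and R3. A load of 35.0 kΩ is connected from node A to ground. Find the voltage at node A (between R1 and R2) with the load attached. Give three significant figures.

V ≈ 22.6 V

Below node A the series string R2+R3 = 4800 Ω sits in parallel with the 35000 Ω load: 4221 Ω.
V_A = 23.8 × 4221/(220 + 4221) = 22.6 V.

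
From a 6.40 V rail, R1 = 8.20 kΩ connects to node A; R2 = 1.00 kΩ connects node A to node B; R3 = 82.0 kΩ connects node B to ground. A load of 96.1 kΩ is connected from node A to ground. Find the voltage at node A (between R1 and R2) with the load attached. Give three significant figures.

Below node A the series string R2+R3 = 83.00 kΩ sits in parallel with the 96.1 kΩ load: 44.54 kΩ.
V_A = 6.40 × 44.54/(8.20 + 44.54) = 5.40 V.

V ≈ 5.40 V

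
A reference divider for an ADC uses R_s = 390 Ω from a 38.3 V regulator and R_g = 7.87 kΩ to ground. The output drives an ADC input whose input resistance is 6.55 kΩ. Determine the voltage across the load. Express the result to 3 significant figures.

V_out ≈ 34.5 V

The load sits in parallel with R_g: R_g‖R_L = (7870 × 6550) / (7870 + 6550) = 3575 Ω.
V_out = 38.3 × 3575 / (390 + 3575) = 38.3 × 3575/3965 = 34.5 V.
(Unloaded it would have been 36.5 V.)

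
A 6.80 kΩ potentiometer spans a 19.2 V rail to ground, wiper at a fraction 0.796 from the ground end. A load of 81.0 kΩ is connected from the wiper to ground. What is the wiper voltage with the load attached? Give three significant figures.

The wiper splits the pot into (1−α)R = 1.387 kΩ above and αR = 5.413 kΩ below.
Lower section ‖ load = 5.074 kΩ.
V_wiper = 19.2 × 5.074/(1.387 + 5.074) = 15.1 V.

V ≈ 15.1 V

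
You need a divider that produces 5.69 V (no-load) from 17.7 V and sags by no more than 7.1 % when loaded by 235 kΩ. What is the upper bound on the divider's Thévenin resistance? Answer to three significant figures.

R_th ≤ 18.0 kΩ

Loading drop = R_th/(R_th + R_L) ≤ 0.0710, so R_th ≤ R_L · ε/(1−ε) = 235 kΩ × 0.0710/0.9290 = 18.0 kΩ.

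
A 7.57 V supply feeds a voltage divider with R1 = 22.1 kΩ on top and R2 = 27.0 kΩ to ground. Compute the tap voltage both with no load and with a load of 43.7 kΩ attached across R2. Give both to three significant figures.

Open-circuit: V = 7.57 × 27.0/(22.1 + 27.0) = 4.16 V.
With the load, R2 becomes R2‖R_L = 16.69 kΩ, so V = 7.57 × 16.69/38.79 = 3.26 V.

Unloaded: 4.16 V; loaded: 3.26 V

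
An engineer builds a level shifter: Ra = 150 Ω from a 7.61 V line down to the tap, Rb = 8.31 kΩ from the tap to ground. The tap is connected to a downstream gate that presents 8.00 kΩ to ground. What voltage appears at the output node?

The load sits in parallel with Rb: Rb‖R_L = (8310 × 8000) / (8310 + 8000) = 4076 Ω.
V_out = 7.61 × 4076 / (150 + 4076) = 7.61 × 4076/4226 = 7.34 V.

V_out ≈ 7.34 V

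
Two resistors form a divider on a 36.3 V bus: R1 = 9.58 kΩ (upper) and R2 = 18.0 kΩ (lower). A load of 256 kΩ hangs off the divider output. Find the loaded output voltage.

The load sits in parallel with R2: R2‖R_L = (18.0 × 256) / (18.0 + 256) = 16.82 kΩ.
V_out = 36.3 × 16.82 / (9.58 + 16.82) = 36.3 × 16.82/26.40 = 23.1 V.
(Unloaded it would have been 23.7 V.)

V_out ≈ 23.1 V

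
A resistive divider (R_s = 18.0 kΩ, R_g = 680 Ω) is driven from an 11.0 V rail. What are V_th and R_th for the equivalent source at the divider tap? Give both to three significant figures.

V_th is the open-circuit tap voltage: 11.0 × 680/(18000 + 680) = 0.400 V.
With the supply zeroed, R_s and R_g appear in parallel from the tap: R_th = R_s‖R_g = (18000 × 680)/18680 = 655 Ω.

V_th = 0.400 V, R_th = 655 Ω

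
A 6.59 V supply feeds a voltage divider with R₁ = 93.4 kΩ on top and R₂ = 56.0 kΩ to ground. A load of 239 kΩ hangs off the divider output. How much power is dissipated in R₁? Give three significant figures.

Total resistance from the source is R₁ + (R₂‖R_L) = 138.8 kΩ, so I = 6.59/138.8 kΩ = 0.04749 mA.
P = I²·R₁ = (0.04749 mA)² × 93.4 kΩ = 0.211 mW.

P ≈ 0.211 mW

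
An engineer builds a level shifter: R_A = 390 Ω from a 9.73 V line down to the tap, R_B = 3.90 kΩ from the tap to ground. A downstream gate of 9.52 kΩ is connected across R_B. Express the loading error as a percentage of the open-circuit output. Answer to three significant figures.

The divider's output (Thévenin) resistance is R_A‖R_B = 354.5 Ω.
Fractional drop under load = R_th/(R_th + R_L) = 354.5 / (354.5 + 9520) = 0.03590.
So the output falls by 3.59 %.

3.59 %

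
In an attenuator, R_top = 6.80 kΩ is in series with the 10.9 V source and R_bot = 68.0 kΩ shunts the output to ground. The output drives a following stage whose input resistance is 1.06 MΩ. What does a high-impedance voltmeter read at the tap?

V_out ≈ 9.85 V

The load sits in parallel with R_bot: R_bot‖R_L = (68.0 × 1060) / (68.0 + 1060) = 63.90 kΩ.
V_out = 10.9 × 63.90 / (6.80 + 63.90) = 10.9 × 63.90/70.70 = 9.85 V.
(Unloaded it would have been 9.91 V.)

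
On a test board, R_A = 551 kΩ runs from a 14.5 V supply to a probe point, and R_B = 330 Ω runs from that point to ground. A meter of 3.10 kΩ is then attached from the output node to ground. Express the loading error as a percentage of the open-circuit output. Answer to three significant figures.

9.62 %

The divider's output (Thévenin) resistance is R_A‖R_B = 329.8 Ω.
Fractional drop under load = R_th/(R_th + R_L) = 329.8 / (329.8 + 3100) = 0.09616.
So the output falls by 9.62 %.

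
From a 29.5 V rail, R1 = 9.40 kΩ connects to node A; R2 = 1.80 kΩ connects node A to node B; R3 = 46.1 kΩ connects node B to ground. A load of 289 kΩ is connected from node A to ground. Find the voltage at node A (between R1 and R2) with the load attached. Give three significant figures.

V ≈ 24.0 V

Below node A the series string R2+R3 = 47.90 kΩ sits in parallel with the 289 kΩ load: 41.09 kΩ.
V_A = 29.5 × 41.09/(9.40 + 41.09) = 24.0 V.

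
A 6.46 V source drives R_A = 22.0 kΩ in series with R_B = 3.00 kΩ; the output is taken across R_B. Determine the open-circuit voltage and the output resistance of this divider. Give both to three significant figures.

V_th is the open-circuit tap voltage: 6.46 × 3.00/(22.0 + 3.00) = 0.775 V.
With the supply zeroed, R_A and R_B appear in parallel from the tap: R_th = R_A‖R_B = (22.0 × 3.00)/25.00 = 2.64 kΩ.

V_th = 0.775 V, R_th = 2.64 kΩ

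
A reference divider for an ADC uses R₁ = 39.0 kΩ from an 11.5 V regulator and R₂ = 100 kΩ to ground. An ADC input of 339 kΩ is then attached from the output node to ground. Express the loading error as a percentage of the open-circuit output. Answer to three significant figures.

The divider's output (Thévenin) resistance is R₁‖R₂ = 28.06 kΩ.
Fractional drop under load = R_th/(R_th + R_L) = 28.06 / (28.06 + 339) = 0.07644.
So the output falls by 7.64 %.

7.64 %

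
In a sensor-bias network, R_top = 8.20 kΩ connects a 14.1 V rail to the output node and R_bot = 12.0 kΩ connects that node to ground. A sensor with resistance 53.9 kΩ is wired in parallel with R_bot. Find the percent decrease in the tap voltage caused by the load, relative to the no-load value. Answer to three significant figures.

Unloaded V = 14.1 × 12.0/20.20 = 8.3762 V.
Loaded: R_bot‖R_L = 9.815 kΩ, giving V = 14.1 × 9.815/18.01 = 7.6820 V.
Drop = (8.3762 − 7.6820) / 8.3762 = 8.29 %.

8.29 %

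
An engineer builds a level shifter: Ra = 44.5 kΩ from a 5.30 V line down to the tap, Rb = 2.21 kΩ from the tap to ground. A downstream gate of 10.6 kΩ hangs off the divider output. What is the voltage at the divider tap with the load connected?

V_out ≈ 0.209 V

The load sits in parallel with Rb: Rb‖R_L = (2.21 × 10.6) / (2.21 + 10.6) = 1.829 kΩ.
V_out = 5.30 × 1.829 / (44.5 + 1.829) = 5.30 × 1.829/46.33 = 0.209 V.
(Unloaded it would have been 0.251 V.)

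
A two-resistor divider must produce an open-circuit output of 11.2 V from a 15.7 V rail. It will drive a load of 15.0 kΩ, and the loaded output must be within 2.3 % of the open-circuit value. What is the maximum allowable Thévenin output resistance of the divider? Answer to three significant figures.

R_th ≤ 353 Ω

Loading drop = R_th/(R_th + R_L) ≤ 0.0230, so R_th ≤ R_L · ε/(1−ε) = 15.0 kΩ × 0.0230/0.9770 = 353 Ω.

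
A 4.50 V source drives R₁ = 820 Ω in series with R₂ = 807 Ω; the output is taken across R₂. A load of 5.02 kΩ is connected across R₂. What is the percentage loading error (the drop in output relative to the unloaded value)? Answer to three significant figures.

The divider's output (Thévenin) resistance is R₁‖R₂ = 406.7 Ω.
Fractional drop under load = R_th/(R_th + R_L) = 406.7 / (406.7 + 5020) = 0.07495.
So the output falls by 7.49 %.

7.49 %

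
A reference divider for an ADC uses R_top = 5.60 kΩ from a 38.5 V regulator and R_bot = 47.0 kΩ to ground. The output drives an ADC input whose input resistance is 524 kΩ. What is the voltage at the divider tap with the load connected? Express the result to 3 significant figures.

V_out ≈ 34.1 V

The load sits in parallel with R_bot: R_bot‖R_L = (47.0 × 524) / (47.0 + 524) = 43.13 kΩ.
V_out = 38.5 × 43.13 / (5.60 + 43.13) = 38.5 × 43.13/48.73 = 34.1 V.
(Unloaded it would have been 34.4 V.)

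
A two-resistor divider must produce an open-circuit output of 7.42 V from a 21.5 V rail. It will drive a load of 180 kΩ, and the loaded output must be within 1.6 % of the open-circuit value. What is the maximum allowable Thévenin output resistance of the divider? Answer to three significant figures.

R_th ≤ 2.93 kΩ

Loading drop = R_th/(R_th + R_L) ≤ 0.0160, so R_th ≤ R_L · ε/(1−ε) = 180 kΩ × 0.0160/0.9840 = 2.93 kΩ.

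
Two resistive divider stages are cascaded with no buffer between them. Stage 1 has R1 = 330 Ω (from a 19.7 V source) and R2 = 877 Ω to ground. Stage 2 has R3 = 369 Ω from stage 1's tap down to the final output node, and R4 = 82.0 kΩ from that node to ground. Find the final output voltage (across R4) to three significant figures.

V_out ≈ 14.2 V

Stage 2 presents R3+R4 = 82370 Ω as a load on stage 1's tap.
Stage 1's lower leg becomes R2‖(R3+R4) = 867.8 Ω, so V_mid = 19.7 × 867.8/1198 = 14.27 V.
Stage 2 is itself unloaded: V_out = V_mid × R4/(R3+R4) = 14.27 × 82000/82370 = 14.2 V.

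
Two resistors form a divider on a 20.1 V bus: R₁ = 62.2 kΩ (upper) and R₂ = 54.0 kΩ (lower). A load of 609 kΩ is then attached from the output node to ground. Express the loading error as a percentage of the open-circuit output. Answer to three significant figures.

The divider's output (Thévenin) resistance is R₁‖R₂ = 28.91 kΩ.
Fractional drop under load = R_th/(R_th + R_L) = 28.91 / (28.91 + 609) = 0.04531.
So the output falls by 4.53 %.

4.53 %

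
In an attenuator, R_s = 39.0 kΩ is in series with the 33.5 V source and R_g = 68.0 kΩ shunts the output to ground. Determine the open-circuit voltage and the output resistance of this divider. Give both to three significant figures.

V_th = 21.3 V, R_th = 24.8 kΩ

V_th is the open-circuit tap voltage: 33.5 × 68.0/(39.0 + 68.0) = 21.3 V.
With the supply zeroed, R_s and R_g appear in parallel from the tap: R_th = R_s‖R_g = (39.0 × 68.0)/107.0 = 24.8 kΩ.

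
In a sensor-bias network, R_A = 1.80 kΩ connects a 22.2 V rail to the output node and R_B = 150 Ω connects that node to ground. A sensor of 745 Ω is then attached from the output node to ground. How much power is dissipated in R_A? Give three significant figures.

Total resistance from the source is R_A + (R_B‖R_L) = 1925 Ω, so I = 22.2/1925 Ω = 11.53 mA.
P = I²·R_A = (11.53 mA)² × 1.80 kΩ = 239 mW.

P ≈ 239 mW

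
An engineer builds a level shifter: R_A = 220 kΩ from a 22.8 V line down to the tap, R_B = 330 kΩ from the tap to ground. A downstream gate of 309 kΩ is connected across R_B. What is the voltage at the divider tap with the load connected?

The load sits in parallel with R_B: R_B‖R_L = (330 × 309) / (330 + 309) = 159.6 kΩ.
V_out = 22.8 × 159.6 / (220 + 159.6) = 22.8 × 159.6/379.6 = 9.59 V.

V_out ≈ 9.59 V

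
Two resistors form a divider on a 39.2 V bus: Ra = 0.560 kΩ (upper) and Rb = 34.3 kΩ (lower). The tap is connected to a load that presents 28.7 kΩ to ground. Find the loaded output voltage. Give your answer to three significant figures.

The load sits in parallel with Rb: Rb‖R_L = (34300 × 28700) / (34300 + 28700) = 15630 Ω.
V_out = 39.2 × 15630 / (560 + 15630) = 39.2 × 15630/16190 = 37.8 V.
(Unloaded it would have been 38.6 V.)

V_out ≈ 37.8 V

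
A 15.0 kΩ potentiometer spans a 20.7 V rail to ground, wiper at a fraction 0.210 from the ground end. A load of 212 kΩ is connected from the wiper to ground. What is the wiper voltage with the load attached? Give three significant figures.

V ≈ 4.30 V

The wiper splits the pot into (1−α)R = 11.85 kΩ above and αR = 3.150 kΩ below.
Lower section ‖ load = 3.104 kΩ.
V_wiper = 20.7 × 3.104/(11.85 + 3.104) = 4.30 V.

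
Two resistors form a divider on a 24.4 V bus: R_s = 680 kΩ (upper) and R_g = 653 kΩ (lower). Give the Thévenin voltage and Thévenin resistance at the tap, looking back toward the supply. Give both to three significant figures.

V_th = 12.0 V, R_th = 333 kΩ

V_th is the open-circuit tap voltage: 24.4 × 653/(680 + 653) = 12.0 V.
With the supply zeroed, R_s and R_g appear in parallel from the tap: R_th = R_s‖R_g = (680 × 653)/1333 = 333 kΩ.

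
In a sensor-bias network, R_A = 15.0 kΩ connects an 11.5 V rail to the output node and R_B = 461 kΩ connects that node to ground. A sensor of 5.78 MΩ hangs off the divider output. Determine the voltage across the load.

V_out ≈ 11.1 V

The load sits in parallel with R_B: R_B‖R_L = (461 × 5780) / (461 + 5780) = 426.9 kΩ.
V_out = 11.5 × 426.9 / (15.0 + 426.9) = 11.5 × 426.9/441.9 = 11.1 V.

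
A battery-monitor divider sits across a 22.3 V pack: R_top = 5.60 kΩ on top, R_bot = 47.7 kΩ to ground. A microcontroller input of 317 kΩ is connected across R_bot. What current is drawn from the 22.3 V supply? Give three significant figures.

I ≈ 0.474 mA

R_bot‖R_L = 41.46 kΩ, so the source sees R_top + R_bot‖R_L = 47.06 kΩ.
I = 22.3 V / 47.06 kΩ = 0.474 mA.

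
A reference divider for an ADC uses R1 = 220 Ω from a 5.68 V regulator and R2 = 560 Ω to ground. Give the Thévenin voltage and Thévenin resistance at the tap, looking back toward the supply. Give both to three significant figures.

V_th = 4.08 V, R_th = 158 Ω

V_th is the open-circuit tap voltage: 5.68 × 560/(220 + 560) = 4.08 V.
With the supply zeroed, R1 and R2 appear in parallel from the tap: R_th = R1‖R2 = (220 × 560)/780.0 = 158 Ω.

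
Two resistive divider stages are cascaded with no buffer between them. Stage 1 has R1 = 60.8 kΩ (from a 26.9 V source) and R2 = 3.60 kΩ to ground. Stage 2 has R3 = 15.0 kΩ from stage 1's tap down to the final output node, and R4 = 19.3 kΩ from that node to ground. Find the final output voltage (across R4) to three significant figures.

Stage 2 presents R3+R4 = 34.30 kΩ as a load on stage 1's tap.
Stage 1's lower leg becomes R2‖(R3+R4) = 3.258 kΩ, so V_mid = 26.9 × 3.258/64.06 = 1.368 V.
Stage 2 is itself unloaded: V_out = V_mid × R4/(R3+R4) = 1.368 × 19.3/34.30 = 0.770 V.

V_out ≈ 0.770 V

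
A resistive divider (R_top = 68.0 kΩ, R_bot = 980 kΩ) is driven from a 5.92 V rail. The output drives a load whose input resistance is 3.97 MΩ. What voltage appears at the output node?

The load sits in parallel with R_bot: R_bot‖R_L = (980 × 3970) / (980 + 3970) = 786.0 kΩ.
V_out = 5.92 × 786.0 / (68.0 + 786.0) = 5.92 × 786.0/854.0 = 5.45 V.

V_out ≈ 5.45 V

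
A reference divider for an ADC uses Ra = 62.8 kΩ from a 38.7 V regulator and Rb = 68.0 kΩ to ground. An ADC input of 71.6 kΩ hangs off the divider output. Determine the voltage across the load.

The load sits in parallel with Rb: Rb‖R_L = (68.0 × 71.6) / (68.0 + 71.6) = 34.88 kΩ.
V_out = 38.7 × 34.88 / (62.8 + 34.88) = 38.7 × 34.88/97.68 = 13.8 V.
(Unloaded it would have been 20.1 V.)

V_out ≈ 13.8 V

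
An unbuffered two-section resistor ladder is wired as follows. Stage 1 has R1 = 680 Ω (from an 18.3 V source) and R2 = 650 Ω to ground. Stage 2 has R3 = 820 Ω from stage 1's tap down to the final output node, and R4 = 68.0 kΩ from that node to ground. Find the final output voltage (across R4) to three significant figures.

Stage 2 presents R3+R4 = 68820 Ω as a load on stage 1's tap.
Stage 1's lower leg becomes R2‖(R3+R4) = 643.9 Ω, so V_mid = 18.3 × 643.9/1324 = 8.901 V.
Stage 2 is itself unloaded: V_out = V_mid × R4/(R3+R4) = 8.901 × 68000/68820 = 8.79 V.

V_out ≈ 8.79 V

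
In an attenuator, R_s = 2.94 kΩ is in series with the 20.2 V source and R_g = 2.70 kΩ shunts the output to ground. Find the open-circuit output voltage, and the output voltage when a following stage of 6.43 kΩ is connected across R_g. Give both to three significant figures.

Unloaded: 9.67 V; loaded: 7.93 V

Open-circuit: V = 20.2 × 2.70/(2.94 + 2.70) = 9.67 V.
With the load, R_g becomes R_g‖R_L = 1.902 kΩ, so V = 20.2 × 1.902/4.842 = 7.93 V.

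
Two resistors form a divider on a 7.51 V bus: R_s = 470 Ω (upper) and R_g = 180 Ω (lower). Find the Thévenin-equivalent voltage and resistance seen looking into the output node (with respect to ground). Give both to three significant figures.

V_th = 2.08 V, R_th = 130 Ω

V_th is the open-circuit tap voltage: 7.51 × 180/(470 + 180) = 2.08 V.
With the supply zeroed, R_s and R_g appear in parallel from the tap: R_th = R_s‖R_g = (470 × 180)/650.0 = 130 Ω.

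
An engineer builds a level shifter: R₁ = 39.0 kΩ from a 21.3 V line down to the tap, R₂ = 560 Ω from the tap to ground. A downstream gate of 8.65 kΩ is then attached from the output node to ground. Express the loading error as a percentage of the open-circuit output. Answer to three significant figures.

The divider's output (Thévenin) resistance is R₁‖R₂ = 552.1 Ω.
Fractional drop under load = R_th/(R_th + R_L) = 552.1 / (552.1 + 8650) = 0.05999.
So the output falls by 6.00 %.

6.00 %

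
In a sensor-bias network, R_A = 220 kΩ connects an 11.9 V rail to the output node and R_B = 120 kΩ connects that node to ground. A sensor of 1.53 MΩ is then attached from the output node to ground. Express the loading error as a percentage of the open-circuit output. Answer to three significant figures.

4.83 %

The divider's output (Thévenin) resistance is R_A‖R_B = 77.65 kΩ.
Fractional drop under load = R_th/(R_th + R_L) = 77.65 / (77.65 + 1530) = 0.04830.
So the output falls by 4.83 %.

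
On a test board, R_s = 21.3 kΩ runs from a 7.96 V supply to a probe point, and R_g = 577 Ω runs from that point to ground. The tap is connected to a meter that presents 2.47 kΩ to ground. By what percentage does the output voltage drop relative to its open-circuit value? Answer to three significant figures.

The divider's output (Thévenin) resistance is R_s‖R_g = 561.8 Ω.
Fractional drop under load = R_th/(R_th + R_L) = 561.8 / (561.8 + 2470) = 0.1853.
So the output falls by 18.5 %.

18.5 %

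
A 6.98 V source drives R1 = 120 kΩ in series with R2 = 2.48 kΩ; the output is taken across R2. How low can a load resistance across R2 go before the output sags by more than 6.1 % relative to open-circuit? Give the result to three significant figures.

Output resistance R_th = R1‖R2 = (120 × 2.48)/122.5 = 2.430 kΩ.
The fractional drop is R_th/(R_th + R_L); requiring this ≤ 0.0610 gives R_L ≥ R_th(1/0.0610 − 1) = 2.430 × 15.39 = 37.4 kΩ.

R_L(min) ≈ 37.4 kΩ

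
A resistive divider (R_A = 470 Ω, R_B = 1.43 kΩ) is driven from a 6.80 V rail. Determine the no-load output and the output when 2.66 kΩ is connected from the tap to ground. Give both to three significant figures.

Unloaded: 5.12 V; loaded: 4.52 V

Open-circuit: V = 6.80 × 1430/(470 + 1430) = 5.12 V.
With the load, R_B becomes R_B‖R_L = 930.0 Ω, so V = 6.80 × 930.0/1400 = 4.52 V.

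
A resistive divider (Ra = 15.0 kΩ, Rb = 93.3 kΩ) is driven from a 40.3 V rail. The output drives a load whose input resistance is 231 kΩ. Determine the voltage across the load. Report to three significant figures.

The load sits in parallel with Rb: Rb‖R_L = (93.3 × 231) / (93.3 + 231) = 66.46 kΩ.
V_out = 40.3 × 66.46 / (15.0 + 66.46) = 40.3 × 66.46/81.46 = 32.9 V.

V_out ≈ 32.9 V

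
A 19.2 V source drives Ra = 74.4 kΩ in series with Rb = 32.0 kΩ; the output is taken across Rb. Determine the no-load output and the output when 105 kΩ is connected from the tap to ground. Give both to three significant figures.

Open-circuit: V = 19.2 × 32.0/(74.4 + 32.0) = 5.77 V.
With the load, Rb becomes Rb‖R_L = 24.53 kΩ, so V = 19.2 × 24.53/98.93 = 4.76 V.

Unloaded: 5.77 V; loaded: 4.76 V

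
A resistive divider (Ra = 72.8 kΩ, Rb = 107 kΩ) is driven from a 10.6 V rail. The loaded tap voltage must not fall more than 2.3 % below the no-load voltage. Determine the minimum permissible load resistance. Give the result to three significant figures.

Output resistance R_th = Ra‖Rb = (72.8 × 107)/179.8 = 43.32 kΩ.
The fractional drop is R_th/(R_th + R_L); requiring this ≤ 0.0230 gives R_L ≥ R_th(1/0.0230 − 1) = 43.32 × 42.48 = 1.84 MΩ.

R_L(min) ≈ 1.84 MΩ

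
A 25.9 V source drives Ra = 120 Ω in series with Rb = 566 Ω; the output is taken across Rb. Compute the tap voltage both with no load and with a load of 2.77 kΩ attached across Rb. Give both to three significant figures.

Open-circuit: V = 25.9 × 566/(120 + 566) = 21.4 V.
With the load, Rb becomes Rb‖R_L = 470.0 Ω, so V = 25.9 × 470.0/590.0 = 20.6 V.

Unloaded: 21.4 V; loaded: 20.6 V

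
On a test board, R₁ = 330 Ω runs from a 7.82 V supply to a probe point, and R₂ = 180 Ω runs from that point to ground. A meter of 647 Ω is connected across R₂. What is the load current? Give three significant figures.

R₂‖R_L = 140.8 Ω; V_out = 7.82 × 140.8/470.8 = 2.339 V.
I_L = V_out / R_L = 2.339 / 647 Ω = 3.62 mA.

I_L ≈ 3.62 mA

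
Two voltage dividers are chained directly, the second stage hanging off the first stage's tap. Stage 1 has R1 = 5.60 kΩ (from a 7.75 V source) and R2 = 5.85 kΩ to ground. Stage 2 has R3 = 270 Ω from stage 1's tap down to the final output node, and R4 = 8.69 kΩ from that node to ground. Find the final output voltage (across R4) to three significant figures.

V_out ≈ 2.91 V

Stage 2 presents R3+R4 = 8960 Ω as a load on stage 1's tap.
Stage 1's lower leg becomes R2‖(R3+R4) = 3539 Ω, so V_mid = 7.75 × 3539/9139 = 3.001 V.
Stage 2 is itself unloaded: V_out = V_mid × R4/(R3+R4) = 3.001 × 8690/8960 = 2.91 V.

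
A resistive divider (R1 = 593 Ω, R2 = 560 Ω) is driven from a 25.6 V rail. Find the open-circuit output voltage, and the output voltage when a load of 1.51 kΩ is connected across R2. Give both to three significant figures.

Open-circuit: V = 25.6 × 560/(593 + 560) = 12.4 V.
With the load, R2 becomes R2‖R_L = 408.5 Ω, so V = 25.6 × 408.5/1002 = 10.4 V.

Unloaded: 12.4 V; loaded: 10.4 V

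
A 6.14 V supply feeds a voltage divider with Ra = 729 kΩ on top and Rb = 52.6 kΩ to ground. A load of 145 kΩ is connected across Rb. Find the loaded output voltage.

The load sits in parallel with Rb: Rb‖R_L = (52.6 × 145) / (52.6 + 145) = 38.60 kΩ.
V_out = 6.14 × 38.60 / (729 + 38.60) = 6.14 × 38.60/767.6 = 0.309 V.
(Unloaded it would have been 0.413 V.)

V_out ≈ 0.309 V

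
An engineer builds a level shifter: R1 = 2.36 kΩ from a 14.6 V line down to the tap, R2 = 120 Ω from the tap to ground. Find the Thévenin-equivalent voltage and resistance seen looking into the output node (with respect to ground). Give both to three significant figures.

V_th = 0.706 V, R_th = 114 Ω

V_th is the open-circuit tap voltage: 14.6 × 120/(2360 + 120) = 0.706 V.
With the supply zeroed, R1 and R2 appear in parallel from the tap: R_th = R1‖R2 = (2360 × 120)/2480 = 114 Ω.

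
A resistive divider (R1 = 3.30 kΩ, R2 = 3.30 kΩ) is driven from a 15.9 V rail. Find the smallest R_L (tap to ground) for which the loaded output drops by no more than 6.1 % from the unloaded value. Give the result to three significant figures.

Output resistance R_th = R1‖R2 = (3.30 × 3.30)/6.600 = 1.650 kΩ.
The fractional drop is R_th/(R_th + R_L); requiring this ≤ 0.0610 gives R_L ≥ R_th(1/0.0610 − 1) = 1.650 × 15.39 = 25.4 kΩ.

R_L(min) ≈ 25.4 kΩ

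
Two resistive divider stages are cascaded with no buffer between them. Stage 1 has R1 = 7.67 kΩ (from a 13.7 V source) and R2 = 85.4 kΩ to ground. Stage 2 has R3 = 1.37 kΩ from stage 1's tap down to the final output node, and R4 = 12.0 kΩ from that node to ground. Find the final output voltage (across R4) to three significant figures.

Stage 2 presents R3+R4 = 13.37 kΩ as a load on stage 1's tap.
Stage 1's lower leg becomes R2‖(R3+R4) = 11.56 kΩ, so V_mid = 13.7 × 11.56/19.23 = 8.236 V.
Stage 2 is itself unloaded: V_out = V_mid × R4/(R3+R4) = 8.236 × 12.0/13.37 = 7.39 V.

V_out ≈ 7.39 V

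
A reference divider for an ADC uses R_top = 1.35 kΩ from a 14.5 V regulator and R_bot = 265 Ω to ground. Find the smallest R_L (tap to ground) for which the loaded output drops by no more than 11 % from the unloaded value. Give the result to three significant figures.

Output resistance R_th = R_top‖R_bot = (1350 × 265)/1615 = 221.5 Ω.
The fractional drop is R_th/(R_th + R_L); requiring this ≤ 0.110 gives R_L ≥ R_th(1/0.110 − 1) = 221.5 × 8.091 = 1.79 kΩ.

R_L(min) ≈ 1.79 kΩ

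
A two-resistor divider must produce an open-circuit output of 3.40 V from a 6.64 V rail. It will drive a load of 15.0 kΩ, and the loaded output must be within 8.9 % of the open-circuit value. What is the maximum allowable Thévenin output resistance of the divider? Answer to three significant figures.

Loading drop = R_th/(R_th + R_L) ≤ 0.0890, so R_th ≤ R_L · ε/(1−ε) = 15.0 kΩ × 0.0890/0.9110 = 1.47 kΩ.

R_th ≤ 1.47 kΩ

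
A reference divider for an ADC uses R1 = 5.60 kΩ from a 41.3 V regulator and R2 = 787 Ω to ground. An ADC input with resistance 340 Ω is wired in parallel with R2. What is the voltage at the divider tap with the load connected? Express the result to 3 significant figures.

The load sits in parallel with R2: R2‖R_L = (787 × 340) / (787 + 340) = 237.4 Ω.
V_out = 41.3 × 237.4 / (5600 + 237.4) = 41.3 × 237.4/5837 = 1.68 V.
(Unloaded it would have been 5.09 V.)

V_out ≈ 1.68 V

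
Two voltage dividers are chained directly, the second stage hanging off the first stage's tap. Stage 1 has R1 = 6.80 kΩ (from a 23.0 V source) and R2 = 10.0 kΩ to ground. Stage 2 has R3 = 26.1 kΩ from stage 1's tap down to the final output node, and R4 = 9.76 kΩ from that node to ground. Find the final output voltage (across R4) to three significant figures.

Stage 2 presents R3+R4 = 35.86 kΩ as a load on stage 1's tap.
Stage 1's lower leg becomes R2‖(R3+R4) = 7.819 kΩ, so V_mid = 23.0 × 7.819/14.62 = 12.30 V.
Stage 2 is itself unloaded: V_out = V_mid × R4/(R3+R4) = 12.30 × 9.76/35.86 = 3.35 V.

V_out ≈ 3.35 V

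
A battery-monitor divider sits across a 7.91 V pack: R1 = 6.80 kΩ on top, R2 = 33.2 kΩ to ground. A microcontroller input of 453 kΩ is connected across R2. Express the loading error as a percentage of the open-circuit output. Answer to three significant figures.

1.23 %

The divider's output (Thévenin) resistance is R1‖R2 = 5.644 kΩ.
Fractional drop under load = R_th/(R_th + R_L) = 5.644 / (5.644 + 453) = 0.01231.
So the output falls by 1.23 %.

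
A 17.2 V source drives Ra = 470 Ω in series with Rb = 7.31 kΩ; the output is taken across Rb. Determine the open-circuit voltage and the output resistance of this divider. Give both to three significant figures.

V_th is the open-circuit tap voltage: 17.2 × 7310/(470 + 7310) = 16.2 V.
With the supply zeroed, Ra and Rb appear in parallel from the tap: R_th = Ra‖Rb = (470 × 7310)/7780 = 442 Ω.

V_th = 16.2 V, R_th = 442 Ω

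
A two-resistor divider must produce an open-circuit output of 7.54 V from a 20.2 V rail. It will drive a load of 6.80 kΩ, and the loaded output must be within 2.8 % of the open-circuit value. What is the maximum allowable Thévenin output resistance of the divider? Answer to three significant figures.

Loading drop = R_th/(R_th + R_L) ≤ 0.0280, so R_th ≤ R_L · ε/(1−ε) = 6.80 kΩ × 0.0280/0.9720 = 196 Ω.

R_th ≤ 196 Ω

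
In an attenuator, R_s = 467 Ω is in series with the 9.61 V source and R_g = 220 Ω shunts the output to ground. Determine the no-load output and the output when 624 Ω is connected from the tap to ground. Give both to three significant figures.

Open-circuit: V = 9.61 × 220/(467 + 220) = 3.08 V.
With the load, R_g becomes R_g‖R_L = 162.7 Ω, so V = 9.61 × 162.7/629.7 = 2.48 V.

Unloaded: 3.08 V; loaded: 2.48 V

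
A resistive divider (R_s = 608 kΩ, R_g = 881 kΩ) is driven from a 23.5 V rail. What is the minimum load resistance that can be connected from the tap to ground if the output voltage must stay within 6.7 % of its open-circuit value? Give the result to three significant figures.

Output resistance R_th = R_s‖R_g = (608 × 881)/1489 = 359.7 kΩ.
The fractional drop is R_th/(R_th + R_L); requiring this ≤ 0.0670 gives R_L ≥ R_th(1/0.0670 − 1) = 359.7 × 13.93 = 5.01 MΩ.

R_L(min) ≈ 5.01 MΩ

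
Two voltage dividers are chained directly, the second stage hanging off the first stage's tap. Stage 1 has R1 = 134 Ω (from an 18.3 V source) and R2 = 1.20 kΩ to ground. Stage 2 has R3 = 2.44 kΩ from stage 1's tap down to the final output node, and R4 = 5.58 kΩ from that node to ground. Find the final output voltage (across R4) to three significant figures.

V_out ≈ 11.3 V

Stage 2 presents R3+R4 = 8020 Ω as a load on stage 1's tap.
Stage 1's lower leg becomes R2‖(R3+R4) = 1044 Ω, so V_mid = 18.3 × 1044/1178 = 16.22 V.
Stage 2 is itself unloaded: V_out = V_mid × R4/(R3+R4) = 16.22 × 5580/8020 = 11.3 V.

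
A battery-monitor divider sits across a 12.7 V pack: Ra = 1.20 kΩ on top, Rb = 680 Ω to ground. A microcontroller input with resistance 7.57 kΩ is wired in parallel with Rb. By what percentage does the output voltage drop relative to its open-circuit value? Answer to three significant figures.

5.42 %

The divider's output (Thévenin) resistance is Ra‖Rb = 434.0 Ω.
Fractional drop under load = R_th/(R_th + R_L) = 434.0 / (434.0 + 7570) = 0.05423.
So the output falls by 5.42 %.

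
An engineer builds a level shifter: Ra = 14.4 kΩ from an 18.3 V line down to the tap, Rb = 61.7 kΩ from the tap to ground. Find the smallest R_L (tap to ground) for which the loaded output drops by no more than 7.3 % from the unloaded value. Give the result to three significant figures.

Output resistance R_th = Ra‖Rb = (14.4 × 61.7)/76.10 = 11.68 kΩ.
The fractional drop is R_th/(R_th + R_L); requiring this ≤ 0.0730 gives R_L ≥ R_th(1/0.0730 − 1) = 11.68 × 12.70 = 148 kΩ.

R_L(min) ≈ 148 kΩ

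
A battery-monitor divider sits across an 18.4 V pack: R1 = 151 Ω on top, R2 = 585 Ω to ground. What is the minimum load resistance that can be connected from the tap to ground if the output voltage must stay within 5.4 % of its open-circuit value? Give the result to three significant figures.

R_L(min) ≈ 2.10 kΩ

Output resistance R_th = R1‖R2 = (151 × 585)/736.0 = 120.0 Ω.
The fractional drop is R_th/(R_th + R_L); requiring this ≤ 0.0540 gives R_L ≥ R_th(1/0.0540 − 1) = 120.0 × 17.52 = 2.10 kΩ.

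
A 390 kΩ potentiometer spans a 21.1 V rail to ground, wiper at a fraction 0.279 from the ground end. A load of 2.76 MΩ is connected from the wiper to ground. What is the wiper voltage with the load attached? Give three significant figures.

V ≈ 5.72 V

The wiper splits the pot into (1−α)R = 281.2 kΩ above and αR = 108.8 kΩ below.
Lower section ‖ load = 104.7 kΩ.
V_wiper = 21.1 × 104.7/(281.2 + 104.7) = 5.72 V.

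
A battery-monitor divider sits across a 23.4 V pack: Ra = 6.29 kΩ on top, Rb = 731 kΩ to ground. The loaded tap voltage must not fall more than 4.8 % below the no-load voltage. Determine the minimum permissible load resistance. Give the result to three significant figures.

R_L(min) ≈ 124 kΩ

Output resistance R_th = Ra‖Rb = (6.29 × 731)/737.3 = 6.236 kΩ.
The fractional drop is R_th/(R_th + R_L); requiring this ≤ 0.0480 gives R_L ≥ R_th(1/0.0480 − 1) = 6.236 × 19.83 = 124 kΩ.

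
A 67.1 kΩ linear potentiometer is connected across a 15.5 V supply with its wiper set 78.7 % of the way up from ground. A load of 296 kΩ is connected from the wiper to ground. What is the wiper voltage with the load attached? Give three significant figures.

The wiper splits the pot into (1−α)R = 14.29 kΩ above and αR = 52.81 kΩ below.
Lower section ‖ load = 44.81 kΩ.
V_wiper = 15.5 × 44.81/(14.29 + 44.81) = 11.8 V.

V ≈ 11.8 V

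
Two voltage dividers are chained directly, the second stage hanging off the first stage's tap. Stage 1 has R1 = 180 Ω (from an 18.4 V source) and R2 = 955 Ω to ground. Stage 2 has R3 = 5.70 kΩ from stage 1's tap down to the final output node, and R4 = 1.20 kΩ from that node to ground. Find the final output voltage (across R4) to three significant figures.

Stage 2 presents R3+R4 = 6900 Ω as a load on stage 1's tap.
Stage 1's lower leg becomes R2‖(R3+R4) = 838.9 Ω, so V_mid = 18.4 × 838.9/1019 = 15.15 V.
Stage 2 is itself unloaded: V_out = V_mid × R4/(R3+R4) = 15.15 × 1200/6900 = 2.63 V.

V_out ≈ 2.63 V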